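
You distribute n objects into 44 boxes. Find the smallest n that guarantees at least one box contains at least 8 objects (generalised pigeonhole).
n = (8 − 1)·44 + 1 = 309

By the generalised pigeonhole principle, to guarantee some box contains ≥ r objects we need more than (r − 1) · k objects total. Threshold: n = (r − 1) · k + 1. With r = 8 and k = 44: n = 7 · 44 + 1 = 308 + 1 = 309. For n = 308 = 7 · 44, we can put exactly 7 objects in every box, avoiding 8 in any single one — so 309 is tight.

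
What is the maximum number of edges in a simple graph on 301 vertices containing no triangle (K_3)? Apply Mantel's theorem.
ex(301, K_3) = ⌊301^2/4⌋ = 22650

Mantel (1907): a triangle-free graph on n vertices has at most ⌊n^2/4⌋ edges, with equality for the complete bipartite graph K_{⌊n/2⌋, ⌈n/2⌉}. For n = 301: ⌊301^2/4⌋ = ⌊90601/4⌋ = 22650. The extremal graph is K_{150, 151}, which has 150·151 = 22650 edges.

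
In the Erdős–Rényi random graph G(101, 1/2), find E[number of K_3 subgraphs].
E[# K_3] = C(101, 3) · (1/2)^C(3, 2) = 166650 / 2^3 = 83325/4 = 20831.25

For each 3-subset S of vertices (there are C(101, 3) = 166650 such S), let X_S = 1 if S induces a K_3 (all C(3, 2) = 3 edges present). Then P(X_S = 1) = (1/2)^3 = 1/8. By linearity of expectation, E[# K_3] = C(101, 3) · (1/2)^3 = 166650 / 8 = 83325/4 = 20831.25.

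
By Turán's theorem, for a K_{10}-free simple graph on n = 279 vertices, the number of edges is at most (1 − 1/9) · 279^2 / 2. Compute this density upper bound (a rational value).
Turán density bound = (8/9) · 279^2/2 = 34596

Turán's theorem: ex(n, K_{r+1}) is achieved by the complete r-partite Turán graph T(n, r) with parts as balanced as possible, and is at most (1 − 1/r) · n^2/2. For r = 9, n = 279: the density bound is (8/9) · 77841/2 = 34596. Since 9 ∣ 279, the Turán graph T(279, 9) has parts of equal size 31, and its edge count e(T(279, 9)) = 34596 attains the density bound exactly.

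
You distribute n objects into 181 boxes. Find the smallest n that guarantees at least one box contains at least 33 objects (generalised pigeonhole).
n = (33 − 1)·181 + 1 = 5793

By the generalised pigeonhole principle, to guarantee some box contains ≥ r objects we need more than (r − 1) · k objects total. Threshold: n = (r − 1) · k + 1. With r = 33 and k = 181: n = 32 · 181 + 1 = 5792 + 1 = 5793. For n = 5792 = 32 · 181, we can put exactly 32 objects in every box, avoiding 33 in any single one — so 5793 is tight.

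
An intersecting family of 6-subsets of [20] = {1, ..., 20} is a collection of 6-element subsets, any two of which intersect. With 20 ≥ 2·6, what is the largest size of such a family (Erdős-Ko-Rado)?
max |F| = C(19, 5) = 11628

Erdős-Ko-Rado (1961): when n ≥ 2k, max |F| = C(n−1, k−1). The bound is attained by the star {A : i ∈ A} for any fixed i ∈ [n]. Here C(20−1, 6−1) = C(19, 5) = 11628.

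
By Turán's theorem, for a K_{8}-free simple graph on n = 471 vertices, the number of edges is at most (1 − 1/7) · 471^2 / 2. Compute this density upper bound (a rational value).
Turán density bound = (6/7) · 471^2/2 = 665523/7 ≈ 95074.7143

Turán's theorem: ex(n, K_{r+1}) is achieved by the complete r-partite Turán graph T(n, r) with parts as balanced as possible, and is at most (1 − 1/r) · n^2/2. For r = 7, n = 471: the density bound is (6/7) · 221841/2 = 665523/7 ≈ 95074.7143. The integer-valued extremum is e(T(471, 7)) = 95074, which is strictly less than the density bound 665523/7 since 7 ∤ 471 (the parts of T(471, 7) cannot all be equal).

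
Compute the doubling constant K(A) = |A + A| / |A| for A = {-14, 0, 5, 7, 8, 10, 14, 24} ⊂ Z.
K = |A + A| / |A| = 30/8 = 15/4

Enumerate A + A = {a + b : a, b ∈ A}. With |A| = 8, there are |A|^2 = 64 ordered sum pairs; collecting distinct values, A + A = {-28, -14, -9, -7, -6, -4, 0, 5, 7, 8, 10, 12, 13, 14, 15, 16, 17, 18, 19, 20, 21, 22, 24, 28, 29, 31, 32, 34, 38, 48}, so |A + A| = 30. Thus K = 30/8 = 15/4. For comparison, the minimum possible |A + A| over all 8-element sets is 2·8 − 1 = 15 (so min K = 15/8), attained only by arithmetic progressions.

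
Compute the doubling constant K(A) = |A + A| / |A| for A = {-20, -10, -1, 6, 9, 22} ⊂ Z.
K = |A + A| / |A| = 19/6

Enumerate A + A = {a + b : a, b ∈ A}. With |A| = 6, there are |A|^2 = 36 ordered sum pairs; collecting distinct values, A + A = {-40, -30, -21, -20, -14, -11, -4, -2, -1, 2, 5, 8, 12, 15, 18, 21, 28, 31, 44}, so |A + A| = 19. Thus K = 19/6. For comparison, the minimum possible |A + A| over all 6-element sets is 2·6 − 1 = 11 (so min K = 11/6), attained only by arithmetic progressions.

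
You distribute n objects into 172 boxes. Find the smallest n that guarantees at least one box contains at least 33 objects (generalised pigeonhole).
n = (33 − 1)·172 + 1 = 5505

By the generalised pigeonhole principle, to guarantee some box contains ≥ r objects we need more than (r − 1) · k objects total. Threshold: n = (r − 1) · k + 1. With r = 33 and k = 172: n = 32 · 172 + 1 = 5504 + 1 = 5505. For n = 5504 = 32 · 172, we can put exactly 32 objects in every box, avoiding 33 in any single one — so 5505 is tight.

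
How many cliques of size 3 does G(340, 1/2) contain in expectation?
E[# K_3] = C(340, 3) · (1/2)^C(3, 2) = 6492980 / 2^3 = 1623245/2 = 811622.5

For each 3-subset S of vertices (there are C(340, 3) = 6492980 such S), let X_S = 1 if S induces a K_3 (all C(3, 2) = 3 edges present). Then P(X_S = 1) = (1/2)^3 = 1/8. By linearity of expectation, E[# K_3] = C(340, 3) · (1/2)^3 = 6492980 / 8 = 1623245/2 = 811622.5.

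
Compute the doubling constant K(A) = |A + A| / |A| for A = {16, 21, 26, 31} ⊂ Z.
K = |A + A| / |A| = 7/4

Enumerate A + A = {a + b : a, b ∈ A}. With |A| = 4, there are |A|^2 = 16 ordered sum pairs; collecting distinct values, A + A = {32, 37, 42, 47, 52, 57, 62}, so |A + A| = 7. Thus K = 7/4. Here |A + A| = 2|A| − 1 = 7, the minimum possible — so K = 7/4 is minimal, which holds iff A is an arithmetic progression.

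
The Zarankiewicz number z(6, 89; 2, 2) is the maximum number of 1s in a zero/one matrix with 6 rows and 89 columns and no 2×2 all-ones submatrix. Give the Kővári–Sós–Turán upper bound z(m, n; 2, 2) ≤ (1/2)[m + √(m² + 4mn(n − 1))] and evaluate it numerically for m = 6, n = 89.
z(6, 89; 2, 2) ≤ (1/2)[6 + √(6² + 4·6·89·88)] = (1/2)[6 + √188004] = 219.7971

Kővári–Sós–Turán: let r_1, ..., r_6 be the row sums and z = Σ r_i the total number of 1s. Each pair of columns can share at most one row with both entries 1 (else a 2×2 all-ones block appears), so Σ_i C(r_i, 2) ≤ C(89, 2) = 3916. By convexity Σ_i C(r_i, 2) ≥ 6·C(z/6, 2) = z(z − 6)/(2·6), giving z² − 6z − 6·89·88 ≤ 0 and hence z ≤ (1/2)[6 + √(36 + 4·46992)] = (1/2)[6 + √188004] ≈ (1/2)(6 + 433.5943) = 219.7971.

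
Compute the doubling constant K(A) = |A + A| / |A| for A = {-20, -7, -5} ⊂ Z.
K = |A + A| / |A| = 6/3 = 2

Enumerate A + A = {a + b : a, b ∈ A}. With |A| = 3, there are |A|^2 = 9 ordered sum pairs; collecting distinct values, A + A = {-40, -27, -25, -14, -12, -10}, so |A + A| = 6. Thus K = 6/3 = 2. For comparison, the minimum possible |A + A| over all 3-element sets is 2·3 − 1 = 5 (so min K = 5/3), attained only by arithmetic progressions.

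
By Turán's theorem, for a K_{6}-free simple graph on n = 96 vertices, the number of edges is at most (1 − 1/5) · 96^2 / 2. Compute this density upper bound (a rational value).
Turán density bound = (4/5) · 96^2/2 = 18432/5 ≈ 3686.4

Turán's theorem: ex(n, K_{r+1}) is achieved by the complete r-partite Turán graph T(n, r) with parts as balanced as possible, and is at most (1 − 1/r) · n^2/2. For r = 5, n = 96: the density bound is (4/5) · 9216/2 = 18432/5 ≈ 3686.4. The integer-valued extremum is e(T(96, 5)) = 3686, which is strictly less than the density bound 18432/5 since 5 ∤ 96 (the parts of T(96, 5) cannot all be equal).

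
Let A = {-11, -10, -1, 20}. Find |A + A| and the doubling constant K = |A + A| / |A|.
K = |A + A| / |A| = 10/4 = 5/2

Enumerate A + A = {a + b : a, b ∈ A}. With |A| = 4, there are |A|^2 = 16 ordered sum pairs; collecting distinct values, A + A = {-22, -21, -20, -12, -11, -2, 9, 10, 19, 40}, so |A + A| = 10. Thus K = 10/4 = 5/2. For comparison, the minimum possible |A + A| over all 4-element sets is 2·4 − 1 = 7 (so min K = 7/4), attained only by arithmetic progressions.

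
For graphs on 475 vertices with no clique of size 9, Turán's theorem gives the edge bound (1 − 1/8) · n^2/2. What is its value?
Turán density bound = (7/8) · 475^2/2 = 1579375/16 ≈ 98710.9375

Turán's theorem: ex(n, K_{r+1}) is achieved by the complete r-partite Turán graph T(n, r) with parts as balanced as possible, and is at most (1 − 1/r) · n^2/2. For r = 8, n = 475: the density bound is (7/8) · 225625/2 = 1579375/16 ≈ 98710.9375. The integer-valued extremum is e(T(475, 8)) = 98710, which is strictly less than the density bound 1579375/16 since 8 ∤ 475 (the parts of T(475, 8) cannot all be equal).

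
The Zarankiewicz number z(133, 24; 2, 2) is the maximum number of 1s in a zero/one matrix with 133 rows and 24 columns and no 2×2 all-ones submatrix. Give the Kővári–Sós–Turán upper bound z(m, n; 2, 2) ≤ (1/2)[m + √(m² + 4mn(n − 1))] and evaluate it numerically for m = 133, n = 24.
z(133, 24; 2, 2) ≤ (1/2)[133 + √(133² + 4·133·24·23)] = (1/2)[133 + √311353] = 345.4951

Kővári–Sós–Turán: let r_1, ..., r_133 be the row sums and z = Σ r_i the total number of 1s. Each pair of columns can share at most one row with both entries 1 (else a 2×2 all-ones block appears), so Σ_i C(r_i, 2) ≤ C(24, 2) = 276. By convexity Σ_i C(r_i, 2) ≥ 133·C(z/133, 2) = z(z − 133)/(2·133), giving z² − 133z − 133·24·23 ≤ 0 and hence z ≤ (1/2)[133 + √(17689 + 4·73416)] = (1/2)[133 + √311353] ≈ (1/2)(133 + 557.9901) = 345.4951.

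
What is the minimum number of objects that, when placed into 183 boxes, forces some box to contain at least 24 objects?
n = (24 − 1)·183 + 1 = 4210

By the generalised pigeonhole principle, to guarantee some box contains ≥ r objects we need more than (r − 1) · k objects total. Threshold: n = (r − 1) · k + 1. With r = 24 and k = 183: n = 23 · 183 + 1 = 4209 + 1 = 4210. For n = 4209 = 23 · 183, we can put exactly 23 objects in every box, avoiding 24 in any single one — so 4210 is tight.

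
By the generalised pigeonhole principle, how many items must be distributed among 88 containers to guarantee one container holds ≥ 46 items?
n = (46 − 1)·88 + 1 = 3961

By the generalised pigeonhole principle, to guarantee some box contains ≥ r objects we need more than (r − 1) · k objects total. Threshold: n = (r − 1) · k + 1. With r = 46 and k = 88: n = 45 · 88 + 1 = 3960 + 1 = 3961. For n = 3960 = 45 · 88, we can put exactly 45 objects in every box, avoiding 46 in any single one — so 3961 is tight.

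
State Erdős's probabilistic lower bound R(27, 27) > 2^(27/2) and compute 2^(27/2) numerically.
2^(27/2) = 11585.2375; so R(27, 27) > 11585.2375

Colour each edge of K_n uniformly at random with red/blue. The expected number of monochromatic K_27 is C(n, 27) · 2 · 2^(−C(27,2)). If C(n, 27) · 2^(1 − C(27,2)) < 1, then with positive probability no monochromatic K_27 exists, so R(27, 27) > n. The standard estimate C(n, 27) ≤ n^27/27! shows this inequality holds whenever n ≤ 2^(27/2) (since 27! · 2^(C(27,2) − 1) > 2^(27^2/2) ≥ n^27). Hence R(27, 27) > 2^(27/2) = 11585.2375.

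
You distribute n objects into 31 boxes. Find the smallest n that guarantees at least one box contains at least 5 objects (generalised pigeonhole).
n = (5 − 1)·31 + 1 = 125

By the generalised pigeonhole principle, to guarantee some box contains ≥ r objects we need more than (r − 1) · k objects total. Threshold: n = (r − 1) · k + 1. With r = 5 and k = 31: n = 4 · 31 + 1 = 124 + 1 = 125. For n = 124 = 4 · 31, we can put exactly 4 objects in every box, avoiding 5 in any single one — so 125 is tight.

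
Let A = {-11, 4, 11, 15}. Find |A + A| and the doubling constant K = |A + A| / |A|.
K = |A + A| / |A| = 10/4 = 5/2

Enumerate A + A = {a + b : a, b ∈ A}. With |A| = 4, there are |A|^2 = 16 ordered sum pairs; collecting distinct values, A + A = {-22, -7, 0, 4, 8, 15, 19, 22, 26, 30}, so |A + A| = 10. Thus K = 10/4 = 5/2. For comparison, the minimum possible |A + A| over all 4-element sets is 2·4 − 1 = 7 (so min K = 7/4), attained only by arithmetic progressions.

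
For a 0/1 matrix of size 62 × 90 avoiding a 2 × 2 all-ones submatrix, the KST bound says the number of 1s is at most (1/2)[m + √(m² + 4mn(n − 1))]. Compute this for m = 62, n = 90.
z(62, 90; 2, 2) ≤ (1/2)[62 + √(62² + 4·62·90·89)] = (1/2)[62 + √1990324] = 736.3942

Kővári–Sós–Turán: let r_1, ..., r_62 be the row sums and z = Σ r_i the total number of 1s. Each pair of columns can share at most one row with both entries 1 (else a 2×2 all-ones block appears), so Σ_i C(r_i, 2) ≤ C(90, 2) = 4005. By convexity Σ_i C(r_i, 2) ≥ 62·C(z/62, 2) = z(z − 62)/(2·62), giving z² − 62z − 62·90·89 ≤ 0 and hence z ≤ (1/2)[62 + √(3844 + 4·496620)] = (1/2)[62 + √1990324] ≈ (1/2)(62 + 1410.7884) = 736.3942.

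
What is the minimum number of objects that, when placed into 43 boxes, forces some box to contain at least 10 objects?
n = (10 − 1)·43 + 1 = 388

By the generalised pigeonhole principle, to guarantee some box contains ≥ r objects we need more than (r − 1) · k objects total. Threshold: n = (r − 1) · k + 1. With r = 10 and k = 43: n = 9 · 43 + 1 = 387 + 1 = 388. For n = 387 = 9 · 43, we can put exactly 9 objects in every box, avoiding 10 in any single one — so 388 is tight.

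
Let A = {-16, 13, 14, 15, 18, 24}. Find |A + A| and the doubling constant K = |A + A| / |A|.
K = |A + A| / |A| = 20/6 = 10/3

Enumerate A + A = {a + b : a, b ∈ A}. With |A| = 6, there are |A|^2 = 36 ordered sum pairs; collecting distinct values, A + A = {-32, -3, -2, -1, 2, 8, 26, 27, 28, 29, 30, 31, 32, 33, 36, 37, 38, 39, 42, 48}, so |A + A| = 20. Thus K = 20/6 = 10/3. For comparison, the minimum possible |A + A| over all 6-element sets is 2·6 − 1 = 11 (so min K = 11/6), attained only by arithmetic progressions.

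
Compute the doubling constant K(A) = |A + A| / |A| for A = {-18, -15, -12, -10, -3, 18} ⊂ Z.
K = |A + A| / |A| = 20/6 = 10/3

Enumerate A + A = {a + b : a, b ∈ A}. With |A| = 6, there are |A|^2 = 36 ordered sum pairs; collecting distinct values, A + A = {-36, -33, -30, -28, -27, -25, -24, -22, -21, -20, -18, -15, -13, -6, 0, 3, 6, 8, 15, 36}, so |A + A| = 20. Thus K = 20/6 = 10/3. For comparison, the minimum possible |A + A| over all 6-element sets is 2·6 − 1 = 11 (so min K = 11/6), attained only by arithmetic progressions.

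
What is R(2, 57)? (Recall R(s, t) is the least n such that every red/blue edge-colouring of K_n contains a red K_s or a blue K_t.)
R(2, 57) = 57

R(2, k) = k for all k ≥ 2: in a 2-colouring of K_k, either some edge is red (a red K_2) or all edges are blue (a blue K_k). And K_{56} coloured all-blue has no blue K_57, so R(2, 57) > 56. Hence R(2, 57) = 57.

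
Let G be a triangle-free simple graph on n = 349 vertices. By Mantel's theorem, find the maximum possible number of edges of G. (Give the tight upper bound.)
ex(349, K_3) = ⌊349^2/4⌋ = 30450

Mantel (1907): a triangle-free graph on n vertices has at most ⌊n^2/4⌋ edges, with equality for the complete bipartite graph K_{⌊n/2⌋, ⌈n/2⌉}. For n = 349: ⌊349^2/4⌋ = ⌊121801/4⌋ = 30450. The extremal graph is K_{174, 175}, which has 174·175 = 30450 edges.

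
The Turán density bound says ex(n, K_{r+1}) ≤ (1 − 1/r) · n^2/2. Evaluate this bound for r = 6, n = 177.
Turán density bound = (5/6) · 177^2/2 = 52215/4 ≈ 13053.75

Turán's theorem: ex(n, K_{r+1}) is achieved by the complete r-partite Turán graph T(n, r) with parts as balanced as possible, and is at most (1 − 1/r) · n^2/2. For r = 6, n = 177: the density bound is (5/6) · 31329/2 = 52215/4 ≈ 13053.75. The integer-valued extremum is e(T(177, 6)) = 13053, which is strictly less than the density bound 52215/4 since 6 ∤ 177 (the parts of T(177, 6) cannot all be equal).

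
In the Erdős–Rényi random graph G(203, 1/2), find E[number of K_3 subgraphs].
E[# K_3] = C(203, 3) · (1/2)^C(3, 2) = 1373701 / 2^3 = 171712.625

For each 3-subset S of vertices (there are C(203, 3) = 1373701 such S), let X_S = 1 if S induces a K_3 (all C(3, 2) = 3 edges present). Then P(X_S = 1) = (1/2)^3 = 1/8. By linearity of expectation, E[# K_3] = C(203, 3) · (1/2)^3 = 1373701 / 8 = 171712.625.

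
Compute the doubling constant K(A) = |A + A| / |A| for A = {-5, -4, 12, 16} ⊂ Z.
K = |A + A| / |A| = 10/4 = 5/2

Enumerate A + A = {a + b : a, b ∈ A}. With |A| = 4, there are |A|^2 = 16 ordered sum pairs; collecting distinct values, A + A = {-10, -9, -8, 7, 8, 11, 12, 24, 28, 32}, so |A + A| = 10. Thus K = 10/4 = 5/2. For comparison, the minimum possible |A + A| over all 4-element sets is 2·4 − 1 = 7 (so min K = 7/4), attained only by arithmetic progressions.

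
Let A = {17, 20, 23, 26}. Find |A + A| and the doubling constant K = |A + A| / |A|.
K = |A + A| / |A| = 7/4

Enumerate A + A = {a + b : a, b ∈ A}. With |A| = 4, there are |A|^2 = 16 ordered sum pairs; collecting distinct values, A + A = {34, 37, 40, 43, 46, 49, 52}, so |A + A| = 7. Thus K = 7/4. Here |A + A| = 2|A| − 1 = 7, the minimum possible — so K = 7/4 is minimal, which holds iff A is an arithmetic progression.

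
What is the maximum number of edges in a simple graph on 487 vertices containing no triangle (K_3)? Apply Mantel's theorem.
ex(487, K_3) = ⌊487^2/4⌋ = 59292

Mantel (1907): a triangle-free graph on n vertices has at most ⌊n^2/4⌋ edges, with equality for the complete bipartite graph K_{⌊n/2⌋, ⌈n/2⌉}. For n = 487: ⌊487^2/4⌋ = ⌊237169/4⌋ = 59292. The extremal graph is K_{243, 244}, which has 243·244 = 59292 edges.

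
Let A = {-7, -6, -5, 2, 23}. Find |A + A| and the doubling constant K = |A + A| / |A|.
K = |A + A| / |A| = 14/5

Enumerate A + A = {a + b : a, b ∈ A}. With |A| = 5, there are |A|^2 = 25 ordered sum pairs; collecting distinct values, A + A = {-14, -13, -12, -11, -10, -5, -4, -3, 4, 16, 17, 18, 25, 46}, so |A + A| = 14. Thus K = 14/5. For comparison, the minimum possible |A + A| over all 5-element sets is 2·5 − 1 = 9 (so min K = 9/5), attained only by arithmetic progressions.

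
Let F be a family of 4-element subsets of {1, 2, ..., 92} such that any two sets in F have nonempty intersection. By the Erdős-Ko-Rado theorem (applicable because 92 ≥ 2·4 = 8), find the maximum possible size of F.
max |F| = C(91, 3) = 121485

The Erdős-Ko-Rado theorem states: for n ≥ 2k, an intersecting family of k-subsets of an n-element set has size at most C(n − 1, k − 1), with equality for 'star' families {A ⊆ [n] : |A| = k, i ∈ A} (fix an element i). For n = 92, k = 4: C(91, 3) = 121485.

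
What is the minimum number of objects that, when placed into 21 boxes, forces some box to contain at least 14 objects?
n = (14 − 1)·21 + 1 = 274

By the generalised pigeonhole principle, to guarantee some box contains ≥ r objects we need more than (r − 1) · k objects total. Threshold: n = (r − 1) · k + 1. With r = 14 and k = 21: n = 13 · 21 + 1 = 273 + 1 = 274. For n = 273 = 13 · 21, we can put exactly 13 objects in every box, avoiding 14 in any single one — so 274 is tight.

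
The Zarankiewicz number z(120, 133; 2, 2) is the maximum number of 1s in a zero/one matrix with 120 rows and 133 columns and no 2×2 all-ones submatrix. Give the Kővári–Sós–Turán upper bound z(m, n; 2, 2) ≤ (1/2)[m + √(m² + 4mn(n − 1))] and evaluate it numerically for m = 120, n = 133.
z(120, 133; 2, 2) ≤ (1/2)[120 + √(120² + 4·120·133·132)] = (1/2)[120 + √8441280] = 1512.694

Kővári–Sós–Turán: let r_1, ..., r_120 be the row sums and z = Σ r_i the total number of 1s. Each pair of columns can share at most one row with both entries 1 (else a 2×2 all-ones block appears), so Σ_i C(r_i, 2) ≤ C(133, 2) = 8778. By convexity Σ_i C(r_i, 2) ≥ 120·C(z/120, 2) = z(z − 120)/(2·120), giving z² − 120z − 120·133·132 ≤ 0 and hence z ≤ (1/2)[120 + √(14400 + 4·2106720)] = (1/2)[120 + √8441280] ≈ (1/2)(120 + 2905.3881) = 1512.694.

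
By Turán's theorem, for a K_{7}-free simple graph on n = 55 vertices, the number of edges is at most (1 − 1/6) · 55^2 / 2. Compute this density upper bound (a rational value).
Turán density bound = (5/6) · 55^2/2 = 15125/12 ≈ 1260.4167

Turán's theorem: ex(n, K_{r+1}) is achieved by the complete r-partite Turán graph T(n, r) with parts as balanced as possible, and is at most (1 − 1/r) · n^2/2. For r = 6, n = 55: the density bound is (5/6) · 3025/2 = 15125/12 ≈ 1260.4167. The integer-valued extremum is e(T(55, 6)) = 1260, which is strictly less than the density bound 15125/12 since 6 ∤ 55 (the parts of T(55, 6) cannot all be equal).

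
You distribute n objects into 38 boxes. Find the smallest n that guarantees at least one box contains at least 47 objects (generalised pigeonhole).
n = (47 − 1)·38 + 1 = 1749

By the generalised pigeonhole principle, to guarantee some box contains ≥ r objects we need more than (r − 1) · k objects total. Threshold: n = (r − 1) · k + 1. With r = 47 and k = 38: n = 46 · 38 + 1 = 1748 + 1 = 1749. For n = 1748 = 46 · 38, we can put exactly 46 objects in every box, avoiding 47 in any single one — so 1749 is tight.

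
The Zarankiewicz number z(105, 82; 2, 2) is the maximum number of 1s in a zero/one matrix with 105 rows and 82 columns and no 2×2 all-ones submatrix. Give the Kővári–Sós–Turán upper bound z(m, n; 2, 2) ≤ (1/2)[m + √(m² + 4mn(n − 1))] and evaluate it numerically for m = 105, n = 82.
z(105, 82; 2, 2) ≤ (1/2)[105 + √(105² + 4·105·82·81)] = (1/2)[105 + √2800665] = 889.2594

Kővári–Sós–Turán: let r_1, ..., r_105 be the row sums and z = Σ r_i the total number of 1s. Each pair of columns can share at most one row with both entries 1 (else a 2×2 all-ones block appears), so Σ_i C(r_i, 2) ≤ C(82, 2) = 3321. By convexity Σ_i C(r_i, 2) ≥ 105·C(z/105, 2) = z(z − 105)/(2·105), giving z² − 105z − 105·82·81 ≤ 0 and hence z ≤ (1/2)[105 + √(11025 + 4·697410)] = (1/2)[105 + √2800665] ≈ (1/2)(105 + 1673.5187) = 889.2594.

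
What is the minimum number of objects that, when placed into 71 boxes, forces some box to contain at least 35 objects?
n = (35 − 1)·71 + 1 = 2415

By the generalised pigeonhole principle, to guarantee some box contains ≥ r objects we need more than (r − 1) · k objects total. Threshold: n = (r − 1) · k + 1. With r = 35 and k = 71: n = 34 · 71 + 1 = 2414 + 1 = 2415. For n = 2414 = 34 · 71, we can put exactly 34 objects in every box, avoiding 35 in any single one — so 2415 is tight.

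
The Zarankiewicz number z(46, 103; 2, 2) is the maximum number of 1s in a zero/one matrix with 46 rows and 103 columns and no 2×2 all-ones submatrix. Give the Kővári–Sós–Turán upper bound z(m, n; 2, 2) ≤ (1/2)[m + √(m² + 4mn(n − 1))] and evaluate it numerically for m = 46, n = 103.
z(46, 103; 2, 2) ≤ (1/2)[46 + √(46² + 4·46·103·102)] = (1/2)[46 + √1935220] = 718.5609

Kővári–Sós–Turán: let r_1, ..., r_46 be the row sums and z = Σ r_i the total number of 1s. Each pair of columns can share at most one row with both entries 1 (else a 2×2 all-ones block appears), so Σ_i C(r_i, 2) ≤ C(103, 2) = 5253. By convexity Σ_i C(r_i, 2) ≥ 46·C(z/46, 2) = z(z − 46)/(2·46), giving z² − 46z − 46·103·102 ≤ 0 and hence z ≤ (1/2)[46 + √(2116 + 4·483276)] = (1/2)[46 + √1935220] ≈ (1/2)(46 + 1391.1218) = 718.5609.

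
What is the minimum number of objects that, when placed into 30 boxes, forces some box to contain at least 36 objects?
n = (36 − 1)·30 + 1 = 1051

By the generalised pigeonhole principle, to guarantee some box contains ≥ r objects we need more than (r − 1) · k objects total. Threshold: n = (r − 1) · k + 1. With r = 36 and k = 30: n = 35 · 30 + 1 = 1050 + 1 = 1051. For n = 1050 = 35 · 30, we can put exactly 35 objects in every box, avoiding 36 in any single one — so 1051 is tight.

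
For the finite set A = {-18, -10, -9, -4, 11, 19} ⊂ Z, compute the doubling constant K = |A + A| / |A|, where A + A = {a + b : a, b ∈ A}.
K = |A + A| / |A| = 20/6 = 10/3

Enumerate A + A = {a + b : a, b ∈ A}. With |A| = 6, there are |A|^2 = 36 ordered sum pairs; collecting distinct values, A + A = {-36, -28, -27, -22, -20, -19, -18, -14, -13, -8, -7, 1, 2, 7, 9, 10, 15, 22, 30, 38}, so |A + A| = 20. Thus K = 20/6 = 10/3. For comparison, the minimum possible |A + A| over all 6-element sets is 2·6 − 1 = 11 (so min K = 11/6), attained only by arithmetic progressions.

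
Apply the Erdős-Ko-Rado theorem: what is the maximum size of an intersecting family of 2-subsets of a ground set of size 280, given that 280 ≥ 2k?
max |F| = C(279, 1) = 279

The Erdős-Ko-Rado theorem states: for n ≥ 2k, an intersecting family of k-subsets of an n-element set has size at most C(n − 1, k − 1), with equality for 'star' families {A ⊆ [n] : |A| = k, i ∈ A} (fix an element i). For n = 280, k = 2: C(279, 1) = 279.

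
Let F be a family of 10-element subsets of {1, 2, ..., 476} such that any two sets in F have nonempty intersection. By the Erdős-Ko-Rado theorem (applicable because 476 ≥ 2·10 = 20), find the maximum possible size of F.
max |F| = C(475, 9) = 3143159350276113025

Erdős-Ko-Rado (1961): when n ≥ 2k, max |F| = C(n−1, k−1). The bound is attained by the star {A : i ∈ A} for any fixed i ∈ [n]. Here C(476−1, 10−1) = C(475, 9) = 3143159350276113025.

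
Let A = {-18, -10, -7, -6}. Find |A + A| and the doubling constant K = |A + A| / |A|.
K = |A + A| / |A| = 10/4 = 5/2

Enumerate A + A = {a + b : a, b ∈ A}. With |A| = 4, there are |A|^2 = 16 ordered sum pairs; collecting distinct values, A + A = {-36, -28, -25, -24, -20, -17, -16, -14, -13, -12}, so |A + A| = 10. Thus K = 10/4 = 5/2. For comparison, the minimum possible |A + A| over all 4-element sets is 2·4 − 1 = 7 (so min K = 7/4), attained only by arithmetic progressions.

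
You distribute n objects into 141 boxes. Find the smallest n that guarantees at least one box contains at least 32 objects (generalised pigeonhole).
n = (32 − 1)·141 + 1 = 4372

By the generalised pigeonhole principle, to guarantee some box contains ≥ r objects we need more than (r − 1) · k objects total. Threshold: n = (r − 1) · k + 1. With r = 32 and k = 141: n = 31 · 141 + 1 = 4371 + 1 = 4372. For n = 4371 = 31 · 141, we can put exactly 31 objects in every box, avoiding 32 in any single one — so 4372 is tight.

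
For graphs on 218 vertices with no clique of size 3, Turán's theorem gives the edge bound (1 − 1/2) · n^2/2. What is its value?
Turán density bound = (1/2) · 218^2/2 = 11881

Turán's theorem: ex(n, K_{r+1}) is achieved by the complete r-partite Turán graph T(n, r) with parts as balanced as possible, and is at most (1 − 1/r) · n^2/2. For r = 2, n = 218: the density bound is (1/2) · 47524/2 = 11881. Since 2 ∣ 218, the Turán graph T(218, 2) has parts of equal size 109, and its edge count e(T(218, 2)) = 11881 attains the density bound exactly.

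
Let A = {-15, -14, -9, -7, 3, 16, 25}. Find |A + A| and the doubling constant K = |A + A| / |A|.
K = |A + A| / |A| = 28/7 = 4

Enumerate A + A = {a + b : a, b ∈ A}. With |A| = 7, there are |A|^2 = 49 ordered sum pairs; collecting distinct values, A + A = {-30, -29, -28, -24, -23, -22, -21, -18, -16, -14, -12, -11, -6, -4, 1, 2, 6, 7, 9, 10, 11, 16, 18, 19, 28, 32, 41, 50}, so |A + A| = 28. Thus K = 28/7 = 4. For comparison, the minimum possible |A + A| over all 7-element sets is 2·7 − 1 = 13 (so min K = 13/7), attained only by arithmetic progressions.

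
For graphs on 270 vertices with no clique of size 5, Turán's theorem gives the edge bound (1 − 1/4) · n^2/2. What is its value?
Turán density bound = (3/4) · 270^2/2 = 54675/2 ≈ 27337.5

Turán's theorem: ex(n, K_{r+1}) is achieved by the complete r-partite Turán graph T(n, r) with parts as balanced as possible, and is at most (1 − 1/r) · n^2/2. For r = 4, n = 270: the density bound is (3/4) · 72900/2 = 54675/2 ≈ 27337.5. The integer-valued extremum is e(T(270, 4)) = 27337, which is strictly less than the density bound 54675/2 since 4 ∤ 270 (the parts of T(270, 4) cannot all be equal).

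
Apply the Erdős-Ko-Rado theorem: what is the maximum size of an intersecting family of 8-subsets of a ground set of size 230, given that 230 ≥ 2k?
max |F| = C(229, 7) = 5973233453520

The Erdős-Ko-Rado theorem states: for n ≥ 2k, an intersecting family of k-subsets of an n-element set has size at most C(n − 1, k − 1), with equality for 'star' families {A ⊆ [n] : |A| = k, i ∈ A} (fix an element i). For n = 230, k = 8: C(229, 7) = 5973233453520.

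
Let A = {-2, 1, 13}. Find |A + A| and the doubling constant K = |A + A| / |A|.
K = |A + A| / |A| = 6/3 = 2

Enumerate A + A = {a + b : a, b ∈ A}. With |A| = 3, there are |A|^2 = 9 ordered sum pairs; collecting distinct values, A + A = {-4, -1, 2, 11, 14, 26}, so |A + A| = 6. Thus K = 6/3 = 2. For comparison, the minimum possible |A + A| over all 3-element sets is 2·3 − 1 = 5 (so min K = 5/3), attained only by arithmetic progressions.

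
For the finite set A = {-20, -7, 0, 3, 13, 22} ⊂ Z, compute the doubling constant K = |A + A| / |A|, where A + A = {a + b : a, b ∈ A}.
K = |A + A| / |A| = 19/6

Enumerate A + A = {a + b : a, b ∈ A}. With |A| = 6, there are |A|^2 = 36 ordered sum pairs; collecting distinct values, A + A = {-40, -27, -20, -17, -14, -7, -4, 0, 2, 3, 6, 13, 15, 16, 22, 25, 26, 35, 44}, so |A + A| = 19. Thus K = 19/6. For comparison, the minimum possible |A + A| over all 6-element sets is 2·6 − 1 = 11 (so min K = 11/6), attained only by arithmetic progressions.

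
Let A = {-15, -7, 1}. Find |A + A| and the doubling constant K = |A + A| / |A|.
K = |A + A| / |A| = 5/3

Enumerate A + A = {a + b : a, b ∈ A}. With |A| = 3, there are |A|^2 = 9 ordered sum pairs; collecting distinct values, A + A = {-30, -22, -14, -6, 2}, so |A + A| = 5. Thus K = 5/3. Here |A + A| = 2|A| − 1 = 5, the minimum possible — so K = 5/3 is minimal, which holds iff A is an arithmetic progression.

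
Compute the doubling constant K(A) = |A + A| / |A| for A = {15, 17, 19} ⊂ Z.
K = |A + A| / |A| = 5/3

Enumerate A + A = {a + b : a, b ∈ A}. With |A| = 3, there are |A|^2 = 9 ordered sum pairs; collecting distinct values, A + A = {30, 32, 34, 36, 38}, so |A + A| = 5. Thus K = 5/3. Here |A + A| = 2|A| − 1 = 5, the minimum possible — so K = 5/3 is minimal, which holds iff A is an arithmetic progression.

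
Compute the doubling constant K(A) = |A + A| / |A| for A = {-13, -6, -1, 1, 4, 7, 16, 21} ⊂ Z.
K = |A + A| / |A| = 29/8

Enumerate A + A = {a + b : a, b ∈ A}. With |A| = 8, there are |A|^2 = 64 ordered sum pairs; collecting distinct values, A + A = {-26, -19, -14, -12, -9, -7, -6, -5, -2, 0, 1, 2, 3, 5, 6, 8, 10, 11, 14, 15, 17, 20, 22, 23, 25, 28, 32, 37, 42}, so |A + A| = 29. Thus K = 29/8. For comparison, the minimum possible |A + A| over all 8-element sets is 2·8 − 1 = 15 (so min K = 15/8), attained only by arithmetic progressions.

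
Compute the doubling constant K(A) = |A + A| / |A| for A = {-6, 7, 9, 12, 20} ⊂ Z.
K = |A + A| / |A| = 14/5

Enumerate A + A = {a + b : a, b ∈ A}. With |A| = 5, there are |A|^2 = 25 ordered sum pairs; collecting distinct values, A + A = {-12, 1, 3, 6, 14, 16, 18, 19, 21, 24, 27, 29, 32, 40}, so |A + A| = 14. Thus K = 14/5. For comparison, the minimum possible |A + A| over all 5-element sets is 2·5 − 1 = 9 (so min K = 9/5), attained only by arithmetic progressions.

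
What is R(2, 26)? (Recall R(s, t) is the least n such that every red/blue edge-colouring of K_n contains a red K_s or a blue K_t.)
R(2, 26) = 26

R(2, k) = k for all k ≥ 2: in a 2-colouring of K_k, either some edge is red (a red K_2) or all edges are blue (a blue K_k). And K_{25} coloured all-blue has no blue K_26, so R(2, 26) > 25. Hence R(2, 26) = 26.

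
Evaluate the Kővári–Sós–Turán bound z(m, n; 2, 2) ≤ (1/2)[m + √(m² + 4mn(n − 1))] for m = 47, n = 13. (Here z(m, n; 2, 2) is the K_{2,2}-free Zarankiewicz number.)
z(47, 13; 2, 2) ≤ (1/2)[47 + √(47² + 4·47·13·12)] = (1/2)[47 + √31537] = 112.2933

Kővári–Sós–Turán: let r_1, ..., r_47 be the row sums and z = Σ r_i the total number of 1s. Each pair of columns can share at most one row with both entries 1 (else a 2×2 all-ones block appears), so Σ_i C(r_i, 2) ≤ C(13, 2) = 78. By convexity Σ_i C(r_i, 2) ≥ 47·C(z/47, 2) = z(z − 47)/(2·47), giving z² − 47z − 47·13·12 ≤ 0 and hence z ≤ (1/2)[47 + √(2209 + 4·7332)] = (1/2)[47 + √31537] ≈ (1/2)(47 + 177.5866) = 112.2933.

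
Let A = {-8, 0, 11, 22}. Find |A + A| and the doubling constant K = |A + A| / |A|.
K = |A + A| / |A| = 9/4

Enumerate A + A = {a + b : a, b ∈ A}. With |A| = 4, there are |A|^2 = 16 ordered sum pairs; collecting distinct values, A + A = {-16, -8, 0, 3, 11, 14, 22, 33, 44}, so |A + A| = 9. Thus K = 9/4. For comparison, the minimum possible |A + A| over all 4-element sets is 2·4 − 1 = 7 (so min K = 7/4), attained only by arithmetic progressions.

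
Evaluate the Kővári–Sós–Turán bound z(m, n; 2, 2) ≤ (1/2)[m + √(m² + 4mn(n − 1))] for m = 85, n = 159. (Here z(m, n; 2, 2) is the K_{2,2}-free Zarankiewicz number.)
z(85, 159; 2, 2) ≤ (1/2)[85 + √(85² + 4·85·159·158)] = (1/2)[85 + √8548705] = 1504.4084

Kővári–Sós–Turán: let r_1, ..., r_85 be the row sums and z = Σ r_i the total number of 1s. Each pair of columns can share at most one row with both entries 1 (else a 2×2 all-ones block appears), so Σ_i C(r_i, 2) ≤ C(159, 2) = 12561. By convexity Σ_i C(r_i, 2) ≥ 85·C(z/85, 2) = z(z − 85)/(2·85), giving z² − 85z − 85·159·158 ≤ 0 and hence z ≤ (1/2)[85 + √(7225 + 4·2135370)] = (1/2)[85 + √8548705] ≈ (1/2)(85 + 2923.8169) = 1504.4084.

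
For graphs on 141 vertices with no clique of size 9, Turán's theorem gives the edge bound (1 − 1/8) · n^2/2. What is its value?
Turán density bound = (7/8) · 141^2/2 = 139167/16 ≈ 8697.9375

Turán's theorem: ex(n, K_{r+1}) is achieved by the complete r-partite Turán graph T(n, r) with parts as balanced as possible, and is at most (1 − 1/r) · n^2/2. For r = 8, n = 141: the density bound is (7/8) · 19881/2 = 139167/16 ≈ 8697.9375. The integer-valued extremum is e(T(141, 8)) = 8697, which is strictly less than the density bound 139167/16 since 8 ∤ 141 (the parts of T(141, 8) cannot all be equal).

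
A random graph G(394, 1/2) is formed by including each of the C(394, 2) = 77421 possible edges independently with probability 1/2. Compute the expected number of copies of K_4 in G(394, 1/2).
E[# K_4] = C(394, 4) · (1/2)^C(4, 2) = 988872626 / 2^6 = 494436313/32 = 15451134.78125

For each 4-subset S of vertices (there are C(394, 4) = 988872626 such S), let X_S = 1 if S induces a K_4 (all C(4, 2) = 6 edges present). Then P(X_S = 1) = (1/2)^6 = 1/64. By linearity of expectation, E[# K_4] = C(394, 4) · (1/2)^6 = 988872626 / 64 = 494436313/32 = 15451134.78125.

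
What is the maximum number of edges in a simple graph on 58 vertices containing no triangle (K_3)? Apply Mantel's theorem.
ex(58, K_3) = ⌊58^2/4⌋ = 841

Mantel (1907): a triangle-free graph on n vertices has at most ⌊n^2/4⌋ edges, with equality for the complete bipartite graph K_{⌊n/2⌋, ⌈n/2⌉}. For n = 58: ⌊58^2/4⌋ = ⌊3364/4⌋ = 841. The extremal graph is K_{29, 29}, which has 29·29 = 841 edges.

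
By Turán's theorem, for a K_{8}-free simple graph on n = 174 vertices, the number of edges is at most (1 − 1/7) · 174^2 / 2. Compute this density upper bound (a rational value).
Turán density bound = (6/7) · 174^2/2 = 90828/7 ≈ 12975.4286

Turán's theorem: ex(n, K_{r+1}) is achieved by the complete r-partite Turán graph T(n, r) with parts as balanced as possible, and is at most (1 − 1/r) · n^2/2. For r = 7, n = 174: the density bound is (6/7) · 30276/2 = 90828/7 ≈ 12975.4286. The integer-valued extremum is e(T(174, 7)) = 12975, which is strictly less than the density bound 90828/7 since 7 ∤ 174 (the parts of T(174, 7) cannot all be equal).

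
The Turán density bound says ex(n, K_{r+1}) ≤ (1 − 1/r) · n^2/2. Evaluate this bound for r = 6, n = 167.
Turán density bound = (5/6) · 167^2/2 = 139445/12 ≈ 11620.4167

Turán's theorem: ex(n, K_{r+1}) is achieved by the complete r-partite Turán graph T(n, r) with parts as balanced as possible, and is at most (1 − 1/r) · n^2/2. For r = 6, n = 167: the density bound is (5/6) · 27889/2 = 139445/12 ≈ 11620.4167. The integer-valued extremum is e(T(167, 6)) = 11620, which is strictly less than the density bound 139445/12 since 6 ∤ 167 (the parts of T(167, 6) cannot all be equal).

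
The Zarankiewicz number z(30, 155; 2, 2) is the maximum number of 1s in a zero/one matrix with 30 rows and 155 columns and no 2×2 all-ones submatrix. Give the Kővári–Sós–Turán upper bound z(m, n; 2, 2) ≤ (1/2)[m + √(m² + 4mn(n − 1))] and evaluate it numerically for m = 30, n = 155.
z(30, 155; 2, 2) ≤ (1/2)[30 + √(30² + 4·30·155·154)] = (1/2)[30 + √2865300] = 861.3599

Kővári–Sós–Turán: let r_1, ..., r_30 be the row sums and z = Σ r_i the total number of 1s. Each pair of columns can share at most one row with both entries 1 (else a 2×2 all-ones block appears), so Σ_i C(r_i, 2) ≤ C(155, 2) = 11935. By convexity Σ_i C(r_i, 2) ≥ 30·C(z/30, 2) = z(z − 30)/(2·30), giving z² − 30z − 30·155·154 ≤ 0 and hence z ≤ (1/2)[30 + √(900 + 4·716100)] = (1/2)[30 + √2865300] ≈ (1/2)(30 + 1692.7197) = 861.3599.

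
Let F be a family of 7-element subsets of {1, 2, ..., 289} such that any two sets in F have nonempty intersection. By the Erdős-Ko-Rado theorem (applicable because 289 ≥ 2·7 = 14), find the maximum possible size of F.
max |F| = C(288, 6) = 752068773456

The Erdős-Ko-Rado theorem states: for n ≥ 2k, an intersecting family of k-subsets of an n-element set has size at most C(n − 1, k − 1), with equality for 'star' families {A ⊆ [n] : |A| = k, i ∈ A} (fix an element i). For n = 289, k = 7: C(288, 6) = 752068773456.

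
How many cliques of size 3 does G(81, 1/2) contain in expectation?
E[# K_3] = C(81, 3) · (1/2)^C(3, 2) = 85320 / 2^3 = 10665

For each 3-subset S of vertices (there are C(81, 3) = 85320 such S), let X_S = 1 if S induces a K_3 (all C(3, 2) = 3 edges present). Then P(X_S = 1) = (1/2)^3 = 1/8. By linearity of expectation, E[# K_3] = C(81, 3) · (1/2)^3 = 85320 / 8 = 10665.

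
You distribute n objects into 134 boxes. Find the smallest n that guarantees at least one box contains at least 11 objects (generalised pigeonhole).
n = (11 − 1)·134 + 1 = 1341

By the generalised pigeonhole principle, to guarantee some box contains ≥ r objects we need more than (r − 1) · k objects total. Threshold: n = (r − 1) · k + 1. With r = 11 and k = 134: n = 10 · 134 + 1 = 1340 + 1 = 1341. For n = 1340 = 10 · 134, we can put exactly 10 objects in every box, avoiding 11 in any single one — so 1341 is tight.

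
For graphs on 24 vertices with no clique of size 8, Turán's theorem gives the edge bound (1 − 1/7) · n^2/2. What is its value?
Turán density bound = (6/7) · 24^2/2 = 1728/7 ≈ 246.8571

Turán's theorem: ex(n, K_{r+1}) is achieved by the complete r-partite Turán graph T(n, r) with parts as balanced as possible, and is at most (1 − 1/r) · n^2/2. For r = 7, n = 24: the density bound is (6/7) · 576/2 = 1728/7 ≈ 246.8571. The integer-valued extremum is e(T(24, 7)) = 246, which is strictly less than the density bound 1728/7 since 7 ∤ 24 (the parts of T(24, 7) cannot all be equal).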